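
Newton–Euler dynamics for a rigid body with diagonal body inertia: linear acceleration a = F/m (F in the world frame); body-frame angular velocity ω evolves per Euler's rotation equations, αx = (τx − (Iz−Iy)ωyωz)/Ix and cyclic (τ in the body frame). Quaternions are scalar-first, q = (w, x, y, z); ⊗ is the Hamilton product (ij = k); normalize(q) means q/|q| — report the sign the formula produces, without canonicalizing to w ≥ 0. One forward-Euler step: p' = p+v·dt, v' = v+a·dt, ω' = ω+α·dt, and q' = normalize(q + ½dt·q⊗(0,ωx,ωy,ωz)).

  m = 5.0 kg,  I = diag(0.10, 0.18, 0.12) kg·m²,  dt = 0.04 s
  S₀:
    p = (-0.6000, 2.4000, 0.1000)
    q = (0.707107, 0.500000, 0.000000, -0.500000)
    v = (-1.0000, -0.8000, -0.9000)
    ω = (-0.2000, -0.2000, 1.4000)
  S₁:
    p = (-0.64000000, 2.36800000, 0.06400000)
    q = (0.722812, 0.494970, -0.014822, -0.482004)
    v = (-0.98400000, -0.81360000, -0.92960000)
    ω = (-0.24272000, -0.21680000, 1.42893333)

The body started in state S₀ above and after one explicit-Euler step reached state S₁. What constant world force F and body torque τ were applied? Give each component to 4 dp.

F = (2.0000, -1.7000, -3.7000)
τ = (-0.0900, -0.0700, 0.0900)

ω₁ − ω₀ = (-0.04272000, -0.01680000, 0.02893333)
applied torque τ = (-0.0900, -0.0700, 0.0900)
v₁ − v₀ = (0.01600000, -0.01360000, -0.02960000)
applied force F = (2.0000, -1.7000, -3.7000)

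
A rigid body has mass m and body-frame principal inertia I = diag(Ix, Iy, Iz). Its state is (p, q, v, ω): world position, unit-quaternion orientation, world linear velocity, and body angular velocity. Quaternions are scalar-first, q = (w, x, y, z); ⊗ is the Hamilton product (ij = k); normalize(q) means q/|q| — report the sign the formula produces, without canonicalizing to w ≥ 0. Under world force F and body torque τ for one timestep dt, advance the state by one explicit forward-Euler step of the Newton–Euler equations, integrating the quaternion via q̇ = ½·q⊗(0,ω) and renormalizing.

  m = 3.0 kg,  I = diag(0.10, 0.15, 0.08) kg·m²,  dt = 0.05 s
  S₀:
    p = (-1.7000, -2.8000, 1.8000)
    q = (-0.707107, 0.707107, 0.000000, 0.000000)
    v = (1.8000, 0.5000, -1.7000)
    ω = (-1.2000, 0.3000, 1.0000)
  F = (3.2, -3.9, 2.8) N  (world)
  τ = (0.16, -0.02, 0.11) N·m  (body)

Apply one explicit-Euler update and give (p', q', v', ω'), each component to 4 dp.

p' = (-1.6100, -2.7750, 1.7150)
q' = (-0.6854, 0.7277, -0.0230, -0.0124)
v' = (1.8533, 0.4350, -1.6533)
ω' = (-1.1095, 0.3013, 1.0800)

angular accel α = (1.8100, 0.0267, 1.6000)
ω + α·dt = (-1.1095, 0.3013, 1.0800)
2q̇ = q⊗(0,ω) = (0.8485284, 0.8485284, -0.9192391, -0.4949749)
q' = normalize(q + ½dt·q⊗(0,ω)) = (-0.6854, 0.7277, -0.0230, -0.0124)
a = (1.0667, -1.3000, 0.9333)
p' = p + v·dt = (-1.6100, -2.7750, 1.7150)
v + (F/m)dt = (1.8533, 0.4350, -1.6533)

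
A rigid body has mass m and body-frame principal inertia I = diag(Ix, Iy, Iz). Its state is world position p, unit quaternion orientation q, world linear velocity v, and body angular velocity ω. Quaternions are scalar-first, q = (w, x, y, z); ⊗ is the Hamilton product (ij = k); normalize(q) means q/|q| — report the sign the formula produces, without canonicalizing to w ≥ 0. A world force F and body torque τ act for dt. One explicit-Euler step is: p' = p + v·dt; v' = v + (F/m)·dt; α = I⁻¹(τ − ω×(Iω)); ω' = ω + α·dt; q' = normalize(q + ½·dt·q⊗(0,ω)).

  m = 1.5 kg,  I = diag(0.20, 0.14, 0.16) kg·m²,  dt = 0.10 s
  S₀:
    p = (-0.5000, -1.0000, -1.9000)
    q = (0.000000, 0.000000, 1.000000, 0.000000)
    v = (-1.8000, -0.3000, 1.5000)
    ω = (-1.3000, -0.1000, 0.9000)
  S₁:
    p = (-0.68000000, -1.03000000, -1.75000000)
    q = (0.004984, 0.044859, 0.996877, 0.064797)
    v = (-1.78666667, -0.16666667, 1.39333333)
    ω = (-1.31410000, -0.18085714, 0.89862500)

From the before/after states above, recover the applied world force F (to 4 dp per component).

F = (0.2000, 2.0000, -1.6000)

v₁ − v₀ = (0.01333333, 0.13333333, -0.10666667)
applied force F = (0.2000, 2.0000, -1.6000)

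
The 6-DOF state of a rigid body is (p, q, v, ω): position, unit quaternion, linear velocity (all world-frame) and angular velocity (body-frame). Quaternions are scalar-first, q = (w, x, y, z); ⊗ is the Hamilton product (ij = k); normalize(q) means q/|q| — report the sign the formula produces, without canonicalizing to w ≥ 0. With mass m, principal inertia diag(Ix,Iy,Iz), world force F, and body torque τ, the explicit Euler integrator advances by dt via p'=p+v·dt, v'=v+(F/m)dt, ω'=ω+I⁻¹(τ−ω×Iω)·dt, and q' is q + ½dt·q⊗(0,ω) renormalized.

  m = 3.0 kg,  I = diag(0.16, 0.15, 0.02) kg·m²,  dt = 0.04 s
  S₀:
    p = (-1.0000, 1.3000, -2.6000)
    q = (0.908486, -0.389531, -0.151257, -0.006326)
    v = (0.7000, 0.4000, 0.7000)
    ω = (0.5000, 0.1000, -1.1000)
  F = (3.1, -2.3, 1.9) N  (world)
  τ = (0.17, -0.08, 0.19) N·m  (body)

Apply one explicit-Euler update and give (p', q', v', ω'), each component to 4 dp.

p' = (-0.9720, 1.3160, -2.5720)
q' = (0.9123, -0.3770, -0.1580, -0.0256)
v' = (0.7413, 0.3693, 0.7253)
ω' = (0.5389, 0.0992, -0.7190)

ω×(Iω) gyroscopic = (0.0143, -0.0770, -0.0005)
α = I⁻¹(τ − ω×Iω) = (0.9731, -0.0200, 9.5250)
ω + α·dt = (0.5389, 0.0992, -0.7190)
2q̇ = q⊗(0,ω) = (0.2029326, 0.6212583, -0.3407985, -0.9626592)
q' = normalize(q + ½dt·q⊗(0,ω)) = (0.9123, -0.3770, -0.1580, -0.0256)
new position p' = (-0.9720, 1.3160, -2.5720)
v + (F/m)dt = (0.7413, 0.3693, 0.7253)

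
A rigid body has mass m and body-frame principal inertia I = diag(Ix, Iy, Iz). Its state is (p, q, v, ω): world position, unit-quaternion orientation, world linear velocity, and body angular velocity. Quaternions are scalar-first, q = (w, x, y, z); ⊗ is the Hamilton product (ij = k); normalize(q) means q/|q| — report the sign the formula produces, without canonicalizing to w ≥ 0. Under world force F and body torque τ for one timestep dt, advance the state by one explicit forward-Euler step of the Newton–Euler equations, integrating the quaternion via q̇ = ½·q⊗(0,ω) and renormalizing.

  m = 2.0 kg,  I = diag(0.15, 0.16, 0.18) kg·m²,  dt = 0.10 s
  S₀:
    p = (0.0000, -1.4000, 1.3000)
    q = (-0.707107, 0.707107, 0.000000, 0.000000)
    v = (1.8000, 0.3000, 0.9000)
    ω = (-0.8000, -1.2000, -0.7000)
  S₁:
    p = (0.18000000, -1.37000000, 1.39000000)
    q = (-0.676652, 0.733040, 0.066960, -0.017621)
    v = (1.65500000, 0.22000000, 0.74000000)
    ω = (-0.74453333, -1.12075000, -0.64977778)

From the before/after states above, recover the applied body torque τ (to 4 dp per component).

Δω = ω₁−ω₀ = (0.05546667, 0.07925000, 0.05022222)
precession coupling = (0.0168, -0.0168, 0.0096)
I·α + gyro = (0.1000, 0.1100, 0.1000)

τ = (0.1000, 0.1100, 0.1000)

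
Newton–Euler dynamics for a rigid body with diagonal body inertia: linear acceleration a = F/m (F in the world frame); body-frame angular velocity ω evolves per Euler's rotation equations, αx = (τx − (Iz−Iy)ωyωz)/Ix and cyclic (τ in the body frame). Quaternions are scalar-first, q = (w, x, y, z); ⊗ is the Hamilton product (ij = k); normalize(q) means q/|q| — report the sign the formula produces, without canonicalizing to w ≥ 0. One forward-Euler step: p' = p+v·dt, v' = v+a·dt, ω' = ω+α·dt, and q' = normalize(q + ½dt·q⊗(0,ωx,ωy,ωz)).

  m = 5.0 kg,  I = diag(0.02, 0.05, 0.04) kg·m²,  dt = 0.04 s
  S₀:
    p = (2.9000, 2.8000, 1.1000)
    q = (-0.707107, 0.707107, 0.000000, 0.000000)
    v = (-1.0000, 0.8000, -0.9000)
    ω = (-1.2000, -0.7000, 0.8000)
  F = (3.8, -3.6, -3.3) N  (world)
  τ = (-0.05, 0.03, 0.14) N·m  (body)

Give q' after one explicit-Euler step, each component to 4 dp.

q' = (-0.6898, 0.7237, -0.0014, -0.0212)

q⊗(0,ω) = (0.8485284, 0.8485284, -0.0707107, -1.0606605)
q + ½dt·q⊗(0,ω), renormalized = (-0.6898, 0.7237, -0.0014, -0.0212)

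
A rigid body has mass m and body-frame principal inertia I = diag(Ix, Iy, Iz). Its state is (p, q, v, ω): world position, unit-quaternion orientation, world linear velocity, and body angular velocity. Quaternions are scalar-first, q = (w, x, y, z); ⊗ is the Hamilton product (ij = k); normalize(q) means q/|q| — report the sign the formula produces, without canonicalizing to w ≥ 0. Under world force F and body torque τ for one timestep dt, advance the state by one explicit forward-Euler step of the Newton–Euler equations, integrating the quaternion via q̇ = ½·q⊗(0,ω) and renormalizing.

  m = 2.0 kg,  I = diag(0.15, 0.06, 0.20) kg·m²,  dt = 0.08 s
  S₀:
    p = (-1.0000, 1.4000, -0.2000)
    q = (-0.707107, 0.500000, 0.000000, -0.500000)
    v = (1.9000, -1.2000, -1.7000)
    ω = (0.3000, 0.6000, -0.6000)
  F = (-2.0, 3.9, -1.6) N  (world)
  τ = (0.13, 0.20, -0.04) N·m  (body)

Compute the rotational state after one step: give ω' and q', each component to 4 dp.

ω' = (0.3962, 0.8547, -0.6095)
q' = (-0.7246, 0.5032, -0.0110, -0.4707)

(τ − ω×Iω)/I = (1.2027, 3.1833, -0.1190)
ω' = ω + α·dt = (0.3962, 0.8547, -0.6095)
Hamilton product q⊗(0,ω) = (-0.4500000, 0.0878679, -0.2742642, 0.7242642)
updated quaternion q' = (-0.7246, 0.5032, -0.0110, -0.4707)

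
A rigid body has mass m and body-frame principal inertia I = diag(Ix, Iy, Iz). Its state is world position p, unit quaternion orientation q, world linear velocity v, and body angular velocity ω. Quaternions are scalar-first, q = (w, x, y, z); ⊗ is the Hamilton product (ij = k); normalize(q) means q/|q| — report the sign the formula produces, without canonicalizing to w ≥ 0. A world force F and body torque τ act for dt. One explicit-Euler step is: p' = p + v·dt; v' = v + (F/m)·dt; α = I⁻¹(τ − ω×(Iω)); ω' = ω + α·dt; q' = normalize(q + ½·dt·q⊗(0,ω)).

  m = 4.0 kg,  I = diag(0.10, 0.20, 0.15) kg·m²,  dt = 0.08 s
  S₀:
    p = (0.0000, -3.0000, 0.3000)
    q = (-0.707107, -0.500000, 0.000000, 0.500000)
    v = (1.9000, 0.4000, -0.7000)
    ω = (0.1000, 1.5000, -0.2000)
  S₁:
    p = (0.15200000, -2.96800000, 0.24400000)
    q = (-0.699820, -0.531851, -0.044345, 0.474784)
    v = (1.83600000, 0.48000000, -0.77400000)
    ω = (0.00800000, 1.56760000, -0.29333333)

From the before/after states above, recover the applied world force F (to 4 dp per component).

F = (-3.2000, 4.0000, -3.7000)

v₁ − v₀ = (-0.06400000, 0.08000000, -0.07400000)
m·(v₁−v₀)/dt = (-3.2000, 4.0000, -3.7000)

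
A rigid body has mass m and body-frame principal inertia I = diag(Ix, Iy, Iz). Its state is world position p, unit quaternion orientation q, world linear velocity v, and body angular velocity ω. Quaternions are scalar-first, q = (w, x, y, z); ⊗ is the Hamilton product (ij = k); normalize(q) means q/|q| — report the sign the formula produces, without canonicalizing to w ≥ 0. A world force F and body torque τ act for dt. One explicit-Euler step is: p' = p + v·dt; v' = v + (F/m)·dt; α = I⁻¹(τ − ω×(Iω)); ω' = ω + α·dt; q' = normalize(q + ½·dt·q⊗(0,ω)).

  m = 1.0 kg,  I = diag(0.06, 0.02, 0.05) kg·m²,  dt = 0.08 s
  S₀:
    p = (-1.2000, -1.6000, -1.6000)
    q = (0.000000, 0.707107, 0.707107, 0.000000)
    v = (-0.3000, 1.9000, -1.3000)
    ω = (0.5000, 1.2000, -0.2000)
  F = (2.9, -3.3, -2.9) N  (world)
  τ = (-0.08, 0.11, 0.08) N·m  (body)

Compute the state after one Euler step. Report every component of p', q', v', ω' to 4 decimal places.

p' = (-1.2240, -1.4480, -1.7040)
q' = (-0.0480, 0.7005, 0.7118, 0.0198)
v' = (-0.0680, 1.6360, -1.5320)
ω' = (0.4029, 1.6440, -0.0336)

precession coupling ω×(Iω) = (-0.0072, -0.0010, -0.0240)
(τ − ω×Iω)/I = (-1.2133, 5.5500, 2.0800)
ω' = ω + α·dt = (0.4029, 1.6440, -0.0336)
Hamilton product q⊗(0,ω) = (-1.2020819, -0.1414214, 0.1414214, 0.4949749)
q' = normalize(q + ½dt·q⊗(0,ω)) = (-0.0480, 0.7005, 0.7118, 0.0198)
a = (2.9000, -3.3000, -2.9000)
p + v·dt = (-1.2240, -1.4480, -1.7040)
v' = v + a·dt = (-0.0680, 1.6360, -1.5320)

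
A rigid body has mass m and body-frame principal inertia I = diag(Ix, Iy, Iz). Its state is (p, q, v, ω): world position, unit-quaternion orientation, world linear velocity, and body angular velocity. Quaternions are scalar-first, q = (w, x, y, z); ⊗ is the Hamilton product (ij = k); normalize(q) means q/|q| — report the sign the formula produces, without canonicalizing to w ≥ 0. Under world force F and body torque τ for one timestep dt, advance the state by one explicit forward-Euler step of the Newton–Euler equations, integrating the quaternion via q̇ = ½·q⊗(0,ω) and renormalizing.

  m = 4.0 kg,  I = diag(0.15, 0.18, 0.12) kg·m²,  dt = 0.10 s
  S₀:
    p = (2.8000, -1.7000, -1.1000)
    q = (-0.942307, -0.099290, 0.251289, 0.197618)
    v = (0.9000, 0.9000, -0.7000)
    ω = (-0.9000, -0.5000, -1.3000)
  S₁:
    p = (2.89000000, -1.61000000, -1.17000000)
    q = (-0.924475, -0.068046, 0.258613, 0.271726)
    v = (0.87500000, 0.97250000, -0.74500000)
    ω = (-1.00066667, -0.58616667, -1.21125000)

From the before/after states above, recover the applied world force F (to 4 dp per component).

velocity change Δv = (-0.02500000, 0.07250000, -0.04500000)
m·(v₁−v₀)/dt = (-1.0000, 2.9000, -1.8000)

F = (-1.0000, 2.9000, -1.8000)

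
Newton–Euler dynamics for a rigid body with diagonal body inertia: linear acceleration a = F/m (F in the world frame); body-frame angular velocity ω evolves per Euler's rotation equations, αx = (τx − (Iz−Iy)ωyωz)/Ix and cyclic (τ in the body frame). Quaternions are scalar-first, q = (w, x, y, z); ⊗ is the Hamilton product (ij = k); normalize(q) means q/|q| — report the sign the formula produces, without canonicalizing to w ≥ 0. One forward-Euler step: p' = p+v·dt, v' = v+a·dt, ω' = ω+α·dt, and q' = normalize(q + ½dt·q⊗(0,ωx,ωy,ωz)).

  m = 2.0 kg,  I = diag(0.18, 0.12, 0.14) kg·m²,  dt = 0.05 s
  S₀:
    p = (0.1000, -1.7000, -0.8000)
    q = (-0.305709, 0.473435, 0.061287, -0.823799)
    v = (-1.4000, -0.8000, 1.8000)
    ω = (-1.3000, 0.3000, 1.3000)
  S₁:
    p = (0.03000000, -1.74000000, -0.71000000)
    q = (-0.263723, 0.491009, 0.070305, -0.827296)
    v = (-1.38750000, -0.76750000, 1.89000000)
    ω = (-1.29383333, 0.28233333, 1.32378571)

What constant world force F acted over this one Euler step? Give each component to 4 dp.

F = (0.5000, 1.3000, 3.6000)

v₁ − v₀ = (0.01250000, 0.03250000, 0.09000000)
F = m·Δv/dt = (0.5000, 1.3000, 3.6000)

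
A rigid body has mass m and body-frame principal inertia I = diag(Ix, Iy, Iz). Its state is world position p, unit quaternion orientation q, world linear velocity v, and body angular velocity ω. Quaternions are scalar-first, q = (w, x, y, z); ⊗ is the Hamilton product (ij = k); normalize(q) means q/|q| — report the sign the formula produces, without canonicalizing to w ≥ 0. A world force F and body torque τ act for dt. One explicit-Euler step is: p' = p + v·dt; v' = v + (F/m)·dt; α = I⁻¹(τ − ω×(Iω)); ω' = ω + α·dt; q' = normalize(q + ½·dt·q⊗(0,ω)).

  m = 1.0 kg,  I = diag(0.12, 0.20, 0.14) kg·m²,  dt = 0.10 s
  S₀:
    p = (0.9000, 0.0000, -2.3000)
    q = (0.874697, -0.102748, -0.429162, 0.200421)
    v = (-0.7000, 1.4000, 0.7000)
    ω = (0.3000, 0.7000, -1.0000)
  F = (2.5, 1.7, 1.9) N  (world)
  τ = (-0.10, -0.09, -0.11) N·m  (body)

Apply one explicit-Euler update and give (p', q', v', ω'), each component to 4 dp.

p' = (0.8300, 0.1400, -2.2300)
q' = (0.8995, -0.0750, -0.3999, 0.1592)
v' = (-0.4500, 1.5700, 0.8900)
ω' = (0.1817, 0.6520, -1.0906)

angular accel α = (-1.1833, -0.4800, -0.9057)
new body rate ω' = (0.1817, 0.6520, -1.0906)
q⊗(0,ω) = (0.5316588, 0.5512764, 0.5696662, -0.8178720)
q + ½dt·q⊗(0,ω), renormalized = (0.8995, -0.0750, -0.3999, 0.1592)
a = F/m = (2.5000, 1.7000, 1.9000)
p + v·dt = (0.8300, 0.1400, -2.2300)
v + (F/m)dt = (-0.4500, 1.5700, 0.8900)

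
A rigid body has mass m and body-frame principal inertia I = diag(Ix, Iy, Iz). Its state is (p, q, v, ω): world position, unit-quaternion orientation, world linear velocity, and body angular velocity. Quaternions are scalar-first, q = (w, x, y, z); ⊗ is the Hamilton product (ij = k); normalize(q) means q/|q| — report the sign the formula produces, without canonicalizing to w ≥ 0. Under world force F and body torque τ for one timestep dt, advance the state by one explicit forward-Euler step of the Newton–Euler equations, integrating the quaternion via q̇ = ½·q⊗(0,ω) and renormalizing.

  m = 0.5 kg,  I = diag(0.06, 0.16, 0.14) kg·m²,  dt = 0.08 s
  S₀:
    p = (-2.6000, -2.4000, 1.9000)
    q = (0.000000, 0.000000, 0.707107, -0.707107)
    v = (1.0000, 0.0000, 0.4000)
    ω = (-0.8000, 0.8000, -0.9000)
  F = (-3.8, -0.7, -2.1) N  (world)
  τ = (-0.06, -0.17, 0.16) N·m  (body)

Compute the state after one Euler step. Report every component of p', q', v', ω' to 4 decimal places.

p + v·dt = (-2.5200, -2.4000, 1.9320)
v' = v + a·dt = (0.3920, -0.1120, 0.0640)
ω×(Iω) gyroscopic = (0.0144, -0.0576, -0.0640)
α = I⁻¹(τ − ω×Iω) = (-1.2400, -0.7025, 1.6000)
ω' = ω + α·dt = (-0.8992, 0.7438, -0.7720)
Hamilton product q⊗(0,ω) = (-1.2020819, -0.0707107, 0.5656856, 0.5656856)
q + ½dt·q⊗(0,ω), renormalized = (-0.0480, -0.0028, 0.7285, -0.6833)

p' = (-2.5200, -2.4000, 1.9320)
q' = (-0.0480, -0.0028, 0.7285, -0.6833)
v' = (0.3920, -0.1120, 0.0640)
ω' = (-0.8992, 0.7438, -0.7720)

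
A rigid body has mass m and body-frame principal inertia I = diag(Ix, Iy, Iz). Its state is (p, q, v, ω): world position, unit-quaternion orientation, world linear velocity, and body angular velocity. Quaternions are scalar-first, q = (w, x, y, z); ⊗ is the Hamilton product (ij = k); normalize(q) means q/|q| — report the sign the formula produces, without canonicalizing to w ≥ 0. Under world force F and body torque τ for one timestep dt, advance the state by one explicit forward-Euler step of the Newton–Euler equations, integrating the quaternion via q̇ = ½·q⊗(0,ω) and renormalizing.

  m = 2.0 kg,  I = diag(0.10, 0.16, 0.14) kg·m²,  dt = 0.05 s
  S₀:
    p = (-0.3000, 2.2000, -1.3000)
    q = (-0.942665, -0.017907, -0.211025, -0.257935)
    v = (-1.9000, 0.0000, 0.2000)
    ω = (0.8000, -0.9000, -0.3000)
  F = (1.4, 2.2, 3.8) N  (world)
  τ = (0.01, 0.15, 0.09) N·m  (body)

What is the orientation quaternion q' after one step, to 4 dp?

q' = (-0.9485, -0.0410, -0.1950, -0.2461)

Hamilton product q⊗(0,ω) = (-0.2529774, -0.9229660, 0.6366784, 0.4677358)
q + ½dt·q⊗(0,ω), renormalized = (-0.9485, -0.0410, -0.1950, -0.2461)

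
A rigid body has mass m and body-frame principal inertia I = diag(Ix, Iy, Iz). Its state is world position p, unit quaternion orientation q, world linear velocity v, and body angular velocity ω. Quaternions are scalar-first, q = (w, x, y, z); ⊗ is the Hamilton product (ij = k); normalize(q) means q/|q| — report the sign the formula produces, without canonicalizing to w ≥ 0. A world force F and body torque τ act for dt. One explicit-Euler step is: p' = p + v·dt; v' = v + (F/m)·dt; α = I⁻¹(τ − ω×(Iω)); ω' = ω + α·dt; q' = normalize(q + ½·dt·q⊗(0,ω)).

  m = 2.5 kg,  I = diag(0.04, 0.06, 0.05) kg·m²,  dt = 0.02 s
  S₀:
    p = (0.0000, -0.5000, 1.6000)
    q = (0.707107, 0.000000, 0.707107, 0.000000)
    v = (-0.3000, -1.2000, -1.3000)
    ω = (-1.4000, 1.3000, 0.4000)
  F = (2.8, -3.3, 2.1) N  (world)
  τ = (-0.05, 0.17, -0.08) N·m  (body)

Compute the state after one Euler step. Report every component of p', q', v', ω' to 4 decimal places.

ω×(Iω) gyroscopic = (-0.0052, 0.0056, -0.0364)
(τ − ω×Iω)/I = (-1.1200, 2.7400, -0.8720)
ω + α·dt = (-1.4224, 1.3548, 0.3826)
2q̇ = q⊗(0,ω) = (-0.9192391, -0.7071070, 0.9192391, 1.2727926)
updated quaternion q' = (0.6978, -0.0071, 0.7162, 0.0127)
p' = p + v·dt = (-0.0060, -0.5240, 1.5740)
v + (F/m)dt = (-0.2776, -1.2264, -1.2832)

p' = (-0.0060, -0.5240, 1.5740)
q' = (0.6978, -0.0071, 0.7162, 0.0127)
v' = (-0.2776, -1.2264, -1.2832)
ω' = (-1.4224, 1.3548, 0.3826)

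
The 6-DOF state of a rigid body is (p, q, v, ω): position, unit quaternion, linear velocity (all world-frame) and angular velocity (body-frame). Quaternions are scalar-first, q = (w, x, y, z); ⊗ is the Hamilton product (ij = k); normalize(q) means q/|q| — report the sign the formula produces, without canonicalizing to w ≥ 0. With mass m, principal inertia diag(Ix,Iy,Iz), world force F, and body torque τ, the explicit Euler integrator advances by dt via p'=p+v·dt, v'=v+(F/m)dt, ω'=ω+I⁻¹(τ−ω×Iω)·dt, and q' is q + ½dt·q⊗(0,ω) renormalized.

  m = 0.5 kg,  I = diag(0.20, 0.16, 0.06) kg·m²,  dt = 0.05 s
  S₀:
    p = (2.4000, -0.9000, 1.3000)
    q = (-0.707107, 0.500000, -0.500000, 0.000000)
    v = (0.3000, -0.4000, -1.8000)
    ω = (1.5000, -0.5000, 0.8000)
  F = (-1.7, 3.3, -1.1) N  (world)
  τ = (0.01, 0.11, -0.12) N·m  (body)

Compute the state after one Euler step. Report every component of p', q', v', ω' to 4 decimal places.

a = (-3.4000, 6.6000, -2.2000)
p + v·dt = (2.4150, -0.9200, 1.2100)
v' = v + a·dt = (0.1300, -0.0700, -1.9100)
ω×(Iω) gyroscopic = (0.0400, 0.1680, 0.0300)
(τ − ω×Iω)/I = (-0.1500, -0.3625, -2.5000)
ω + α·dt = (1.4925, -0.5181, 0.6750)
2q̇ = q⊗(0,ω) = (-1.0000000, -1.4606605, -0.0464465, -0.0656856)
updated quaternion q' = (-0.7314, 0.4630, -0.5007, -0.0016)

p' = (2.4150, -0.9200, 1.2100)
q' = (-0.7314, 0.4630, -0.5007, -0.0016)
v' = (0.1300, -0.0700, -1.9100)
ω' = (1.4925, -0.5181, 0.6750)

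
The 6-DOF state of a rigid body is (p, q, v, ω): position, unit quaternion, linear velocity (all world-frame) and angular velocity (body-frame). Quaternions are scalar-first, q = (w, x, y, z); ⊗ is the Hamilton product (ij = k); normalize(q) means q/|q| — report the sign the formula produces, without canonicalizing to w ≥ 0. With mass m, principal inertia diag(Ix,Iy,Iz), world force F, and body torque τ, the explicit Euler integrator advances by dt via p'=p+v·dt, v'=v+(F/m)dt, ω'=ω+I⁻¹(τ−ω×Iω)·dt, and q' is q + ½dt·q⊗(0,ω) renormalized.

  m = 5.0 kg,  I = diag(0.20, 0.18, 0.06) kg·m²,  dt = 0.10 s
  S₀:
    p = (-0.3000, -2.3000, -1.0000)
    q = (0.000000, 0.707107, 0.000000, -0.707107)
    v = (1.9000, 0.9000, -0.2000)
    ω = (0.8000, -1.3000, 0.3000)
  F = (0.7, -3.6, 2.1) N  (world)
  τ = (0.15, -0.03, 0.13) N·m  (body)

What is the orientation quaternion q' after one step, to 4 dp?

2q̇ = q⊗(0,ω) = (-0.3535535, -0.9192391, -0.7778177, -0.9192391)
updated quaternion q' = (-0.0176, 0.6592, -0.0388, -0.7508)

q' = (-0.0176, 0.6592, -0.0388, -0.7508)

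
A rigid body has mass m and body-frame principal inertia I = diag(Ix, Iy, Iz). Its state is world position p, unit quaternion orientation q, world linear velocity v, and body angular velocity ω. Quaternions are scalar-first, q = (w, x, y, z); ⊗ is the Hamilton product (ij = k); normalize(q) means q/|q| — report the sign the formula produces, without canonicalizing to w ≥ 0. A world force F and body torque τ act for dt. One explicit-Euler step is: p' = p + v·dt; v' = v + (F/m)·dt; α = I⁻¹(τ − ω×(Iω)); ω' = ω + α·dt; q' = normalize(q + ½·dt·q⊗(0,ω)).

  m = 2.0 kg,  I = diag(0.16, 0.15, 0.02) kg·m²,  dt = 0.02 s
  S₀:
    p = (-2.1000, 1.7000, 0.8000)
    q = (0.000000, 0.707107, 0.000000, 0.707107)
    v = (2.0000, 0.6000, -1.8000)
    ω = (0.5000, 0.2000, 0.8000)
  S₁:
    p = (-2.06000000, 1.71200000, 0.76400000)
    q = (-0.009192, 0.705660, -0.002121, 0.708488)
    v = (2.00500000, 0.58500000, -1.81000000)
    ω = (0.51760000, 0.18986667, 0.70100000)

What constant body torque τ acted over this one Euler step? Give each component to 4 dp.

τ = (0.1200, -0.0200, -0.1000)

Δω = ω₁−ω₀ = (0.01760000, -0.01013333, -0.09900000)
ω₀×(Iω₀) = (-0.0208, 0.0560, -0.0010)
applied torque τ = (0.1200, -0.0200, -0.1000)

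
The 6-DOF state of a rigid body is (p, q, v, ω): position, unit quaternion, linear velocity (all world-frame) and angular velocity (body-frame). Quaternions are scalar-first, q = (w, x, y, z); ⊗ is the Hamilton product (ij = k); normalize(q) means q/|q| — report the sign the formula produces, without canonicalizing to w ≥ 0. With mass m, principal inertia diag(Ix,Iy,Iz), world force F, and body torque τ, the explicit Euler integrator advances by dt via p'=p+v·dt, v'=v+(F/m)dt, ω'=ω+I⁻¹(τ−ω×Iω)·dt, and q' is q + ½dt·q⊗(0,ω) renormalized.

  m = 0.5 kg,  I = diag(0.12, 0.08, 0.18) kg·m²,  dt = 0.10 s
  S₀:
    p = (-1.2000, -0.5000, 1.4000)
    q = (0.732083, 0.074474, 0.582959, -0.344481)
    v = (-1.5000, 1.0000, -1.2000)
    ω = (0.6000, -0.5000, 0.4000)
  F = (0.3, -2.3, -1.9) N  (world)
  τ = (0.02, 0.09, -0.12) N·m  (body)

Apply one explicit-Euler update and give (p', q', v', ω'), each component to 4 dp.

gyro term ω×Iω = (-0.0200, -0.0144, 0.0120)
(τ − ω×Iω)/I = (0.3333, 1.3050, -0.7333)
ω' = ω + α·dt = (0.6333, -0.3695, 0.3267)
q⊗(0,ω) = (0.3845875, 0.5001929, -0.6025197, -0.0941792)
updated quaternion q' = (0.7506, 0.0994, 0.5523, -0.3489)
p + v·dt = (-1.3500, -0.4000, 1.2800)
v' = v + a·dt = (-1.4400, 0.5400, -1.5800)

p' = (-1.3500, -0.4000, 1.2800)
q' = (0.7506, 0.0994, 0.5523, -0.3489)
v' = (-1.4400, 0.5400, -1.5800)
ω' = (0.6333, -0.3695, 0.3267)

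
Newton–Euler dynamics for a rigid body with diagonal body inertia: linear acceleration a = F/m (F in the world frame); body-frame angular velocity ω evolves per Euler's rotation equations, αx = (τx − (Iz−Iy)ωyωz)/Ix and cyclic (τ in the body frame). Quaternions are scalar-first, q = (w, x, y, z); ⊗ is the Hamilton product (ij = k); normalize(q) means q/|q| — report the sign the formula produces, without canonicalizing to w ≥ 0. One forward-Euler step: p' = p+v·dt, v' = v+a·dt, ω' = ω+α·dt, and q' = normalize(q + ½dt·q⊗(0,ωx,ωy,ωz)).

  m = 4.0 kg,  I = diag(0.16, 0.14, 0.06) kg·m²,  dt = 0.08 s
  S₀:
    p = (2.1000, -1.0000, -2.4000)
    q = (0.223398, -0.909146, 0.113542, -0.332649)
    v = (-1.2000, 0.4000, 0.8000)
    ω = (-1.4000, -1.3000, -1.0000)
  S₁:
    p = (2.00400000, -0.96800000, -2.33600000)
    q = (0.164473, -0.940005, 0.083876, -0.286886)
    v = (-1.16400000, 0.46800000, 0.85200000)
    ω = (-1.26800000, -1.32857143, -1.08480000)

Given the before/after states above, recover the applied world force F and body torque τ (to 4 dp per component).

rate change Δω = (0.13200000, -0.02857143, -0.08480000)
ω₀×(Iω₀) = (-0.1040, 0.1400, -0.0364)
I·α + gyro = (0.1600, 0.0900, -0.1000)
Δv = v₁−v₀ = (0.03600000, 0.06800000, 0.05200000)
applied force F = (1.8000, 3.4000, 2.6000)

F = (1.8000, 3.4000, 2.6000)
τ = (0.1600, 0.0900, -0.1000)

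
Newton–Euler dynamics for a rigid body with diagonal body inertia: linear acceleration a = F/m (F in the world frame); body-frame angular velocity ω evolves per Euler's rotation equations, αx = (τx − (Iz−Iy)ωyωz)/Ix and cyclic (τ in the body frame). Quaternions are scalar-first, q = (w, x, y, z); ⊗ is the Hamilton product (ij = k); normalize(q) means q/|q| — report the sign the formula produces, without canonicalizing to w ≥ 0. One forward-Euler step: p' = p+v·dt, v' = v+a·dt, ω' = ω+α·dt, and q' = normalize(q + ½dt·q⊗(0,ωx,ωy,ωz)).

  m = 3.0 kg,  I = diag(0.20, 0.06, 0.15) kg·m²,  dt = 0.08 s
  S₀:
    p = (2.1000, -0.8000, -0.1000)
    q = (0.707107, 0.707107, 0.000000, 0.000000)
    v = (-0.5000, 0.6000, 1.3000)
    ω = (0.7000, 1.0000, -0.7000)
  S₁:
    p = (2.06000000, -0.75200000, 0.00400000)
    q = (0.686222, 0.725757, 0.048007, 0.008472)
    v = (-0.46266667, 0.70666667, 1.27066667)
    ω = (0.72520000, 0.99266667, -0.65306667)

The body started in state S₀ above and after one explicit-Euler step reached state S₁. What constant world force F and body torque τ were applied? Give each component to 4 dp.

F = (1.4000, 4.0000, -1.1000)
τ = (0.0000, -0.0300, -0.0100)

ω₁ − ω₀ = (0.02520000, -0.00733333, 0.04693333)
ω₀×(Iω₀) = (-0.0630, -0.0245, -0.0980)
τ = I·(Δω/dt) + ω₀×(Iω₀) = (0.0000, -0.0300, -0.0100)
velocity change Δv = (0.03733333, 0.10666667, -0.02933333)
applied force F = (1.4000, 4.0000, -1.1000)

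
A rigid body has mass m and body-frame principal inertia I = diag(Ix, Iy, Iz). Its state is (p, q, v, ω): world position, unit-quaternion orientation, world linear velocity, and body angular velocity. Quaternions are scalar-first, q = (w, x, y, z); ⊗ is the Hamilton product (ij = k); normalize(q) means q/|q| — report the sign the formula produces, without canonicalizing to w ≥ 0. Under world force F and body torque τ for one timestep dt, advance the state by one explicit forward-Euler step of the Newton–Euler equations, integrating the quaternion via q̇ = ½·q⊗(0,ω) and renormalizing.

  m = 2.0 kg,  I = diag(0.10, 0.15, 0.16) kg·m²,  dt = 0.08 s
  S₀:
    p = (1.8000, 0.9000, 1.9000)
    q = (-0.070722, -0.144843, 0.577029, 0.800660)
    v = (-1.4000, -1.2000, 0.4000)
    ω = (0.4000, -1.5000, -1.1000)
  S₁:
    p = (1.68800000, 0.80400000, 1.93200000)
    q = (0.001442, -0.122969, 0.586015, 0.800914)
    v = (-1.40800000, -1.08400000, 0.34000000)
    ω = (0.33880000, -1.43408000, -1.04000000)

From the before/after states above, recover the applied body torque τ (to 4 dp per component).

τ = (-0.0600, 0.1500, 0.0900)

ω₁ − ω₀ = (-0.06120000, 0.06592000, 0.06000000)
ω₀×(Iω₀) = (0.0165, 0.0264, -0.0300)
I·α + gyro = (-0.0600, 0.1500, 0.0900)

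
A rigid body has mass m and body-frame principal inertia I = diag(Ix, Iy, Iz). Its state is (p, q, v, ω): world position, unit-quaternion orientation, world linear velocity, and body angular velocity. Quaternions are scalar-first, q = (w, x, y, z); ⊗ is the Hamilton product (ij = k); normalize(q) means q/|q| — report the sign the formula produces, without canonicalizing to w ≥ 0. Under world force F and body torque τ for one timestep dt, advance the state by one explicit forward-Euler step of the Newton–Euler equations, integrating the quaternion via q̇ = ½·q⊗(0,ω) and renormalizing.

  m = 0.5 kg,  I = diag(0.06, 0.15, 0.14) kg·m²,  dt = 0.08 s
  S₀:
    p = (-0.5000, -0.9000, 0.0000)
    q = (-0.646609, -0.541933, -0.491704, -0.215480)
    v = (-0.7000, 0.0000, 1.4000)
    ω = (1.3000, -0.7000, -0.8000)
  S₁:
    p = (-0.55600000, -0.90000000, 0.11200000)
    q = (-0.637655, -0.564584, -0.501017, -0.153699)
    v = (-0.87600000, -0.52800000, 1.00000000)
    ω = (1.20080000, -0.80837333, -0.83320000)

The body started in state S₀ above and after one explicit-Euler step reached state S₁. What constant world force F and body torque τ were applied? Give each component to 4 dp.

F = (-1.1000, -3.3000, -2.5000)
τ = (-0.0800, -0.1200, -0.1400)

velocity change Δv = (-0.17600000, -0.52800000, -0.40000000)
m·(v₁−v₀)/dt = (-1.1000, -3.3000, -2.5000)
Δω = ω₁−ω₀ = (-0.09920000, -0.10837333, -0.03320000)
precession coupling = (-0.0056, 0.0832, -0.0819)
applied torque τ = (-0.0800, -0.1200, -0.1400)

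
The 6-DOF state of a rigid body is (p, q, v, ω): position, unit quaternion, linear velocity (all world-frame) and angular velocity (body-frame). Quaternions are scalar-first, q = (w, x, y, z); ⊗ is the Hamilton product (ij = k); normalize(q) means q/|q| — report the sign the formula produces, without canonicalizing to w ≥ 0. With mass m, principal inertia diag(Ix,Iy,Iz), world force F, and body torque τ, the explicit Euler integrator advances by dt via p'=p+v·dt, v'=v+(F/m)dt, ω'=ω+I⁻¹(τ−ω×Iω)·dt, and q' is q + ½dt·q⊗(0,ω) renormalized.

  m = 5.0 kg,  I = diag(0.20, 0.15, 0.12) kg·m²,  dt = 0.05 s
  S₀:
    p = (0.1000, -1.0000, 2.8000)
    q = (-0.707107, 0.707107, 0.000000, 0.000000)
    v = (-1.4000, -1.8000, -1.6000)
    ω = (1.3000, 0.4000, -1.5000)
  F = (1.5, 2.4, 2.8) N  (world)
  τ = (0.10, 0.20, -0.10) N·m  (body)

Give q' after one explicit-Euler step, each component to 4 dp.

q' = (-0.7292, 0.6833, 0.0194, 0.0335)

2q̇ = q⊗(0,ω) = (-0.9192391, -0.9192391, 0.7778177, 1.3435033)
q + ½dt·q⊗(0,ω), renormalized = (-0.7292, 0.6833, 0.0194, 0.0335)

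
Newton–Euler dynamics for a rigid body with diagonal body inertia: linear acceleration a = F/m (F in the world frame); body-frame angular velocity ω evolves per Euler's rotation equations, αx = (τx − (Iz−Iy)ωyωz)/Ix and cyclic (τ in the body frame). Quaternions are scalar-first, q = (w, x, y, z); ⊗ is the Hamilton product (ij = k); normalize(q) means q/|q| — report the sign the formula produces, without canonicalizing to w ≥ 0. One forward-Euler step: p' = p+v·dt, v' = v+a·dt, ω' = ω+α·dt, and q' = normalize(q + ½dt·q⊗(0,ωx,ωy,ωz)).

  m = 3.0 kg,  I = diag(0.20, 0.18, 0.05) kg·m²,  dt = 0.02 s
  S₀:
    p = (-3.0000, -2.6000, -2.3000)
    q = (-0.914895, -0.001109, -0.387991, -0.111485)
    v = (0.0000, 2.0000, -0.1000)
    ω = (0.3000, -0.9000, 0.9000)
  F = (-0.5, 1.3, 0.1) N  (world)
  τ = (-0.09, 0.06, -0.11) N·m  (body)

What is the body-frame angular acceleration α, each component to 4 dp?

α = (-0.9765, 0.1083, -2.3080)

precession coupling ω×(Iω) = (0.1053, 0.0405, 0.0054)
angular accel α = (-0.9765, 0.1083, -2.3080)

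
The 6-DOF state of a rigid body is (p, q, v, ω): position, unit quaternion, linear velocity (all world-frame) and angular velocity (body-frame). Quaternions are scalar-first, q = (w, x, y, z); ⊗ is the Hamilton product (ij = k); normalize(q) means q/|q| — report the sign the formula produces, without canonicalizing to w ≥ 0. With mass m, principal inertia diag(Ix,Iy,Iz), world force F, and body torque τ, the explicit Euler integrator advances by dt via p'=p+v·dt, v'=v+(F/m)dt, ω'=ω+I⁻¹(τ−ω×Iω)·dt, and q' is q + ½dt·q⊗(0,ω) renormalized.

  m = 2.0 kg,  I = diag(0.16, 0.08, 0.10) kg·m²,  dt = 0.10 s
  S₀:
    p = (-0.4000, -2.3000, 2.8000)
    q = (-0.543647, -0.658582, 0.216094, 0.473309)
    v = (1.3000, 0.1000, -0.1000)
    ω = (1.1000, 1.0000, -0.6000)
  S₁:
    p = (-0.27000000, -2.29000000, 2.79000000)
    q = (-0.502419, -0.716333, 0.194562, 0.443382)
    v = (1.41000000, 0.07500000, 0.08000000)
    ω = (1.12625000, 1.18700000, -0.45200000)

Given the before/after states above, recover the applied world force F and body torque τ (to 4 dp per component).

F = (2.2000, -0.5000, 3.6000)
τ = (0.0300, 0.1100, 0.0600)

velocity change Δv = (0.11000000, -0.02500000, 0.18000000)
applied force F = (2.2000, -0.5000, 3.6000)
rate change Δω = (0.02625000, 0.18700000, 0.14800000)
ω₀×(Iω₀) = (-0.0120, -0.0396, -0.0880)
τ = I·(Δω/dt) + ω₀×(Iω₀) = (0.0300, 0.1100, 0.0600)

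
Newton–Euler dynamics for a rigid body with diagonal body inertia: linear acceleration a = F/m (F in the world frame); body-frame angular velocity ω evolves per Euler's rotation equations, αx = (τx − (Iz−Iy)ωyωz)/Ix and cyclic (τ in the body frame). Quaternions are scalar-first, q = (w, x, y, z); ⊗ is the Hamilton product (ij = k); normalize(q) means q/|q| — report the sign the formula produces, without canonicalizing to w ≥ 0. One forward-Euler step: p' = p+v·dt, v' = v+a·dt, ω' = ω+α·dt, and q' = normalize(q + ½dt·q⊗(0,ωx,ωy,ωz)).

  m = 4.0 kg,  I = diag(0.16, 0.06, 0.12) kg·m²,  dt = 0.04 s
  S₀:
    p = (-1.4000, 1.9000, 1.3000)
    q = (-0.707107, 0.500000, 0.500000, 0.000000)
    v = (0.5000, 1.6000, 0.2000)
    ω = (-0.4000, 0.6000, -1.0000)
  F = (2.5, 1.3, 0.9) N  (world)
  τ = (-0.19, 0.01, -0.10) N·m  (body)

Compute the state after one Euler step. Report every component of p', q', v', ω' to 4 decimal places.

gyro term ω×Iω = (-0.0360, 0.0160, 0.0240)
α = I⁻¹(τ − ω×Iω) = (-0.9625, -0.1000, -1.0333)
new body rate ω' = (-0.4385, 0.5960, -1.0413)
2q̇ = q⊗(0,ω) = (-0.1000000, -0.2171572, 0.0757358, 1.2071070)
updated quaternion q' = (-0.7089, 0.4955, 0.5014, 0.0241)
new position p' = (-1.3800, 1.9640, 1.3080)
new velocity v' = (0.5250, 1.6130, 0.2090)

p' = (-1.3800, 1.9640, 1.3080)
q' = (-0.7089, 0.4955, 0.5014, 0.0241)
v' = (0.5250, 1.6130, 0.2090)
ω' = (-0.4385, 0.5960, -1.0413)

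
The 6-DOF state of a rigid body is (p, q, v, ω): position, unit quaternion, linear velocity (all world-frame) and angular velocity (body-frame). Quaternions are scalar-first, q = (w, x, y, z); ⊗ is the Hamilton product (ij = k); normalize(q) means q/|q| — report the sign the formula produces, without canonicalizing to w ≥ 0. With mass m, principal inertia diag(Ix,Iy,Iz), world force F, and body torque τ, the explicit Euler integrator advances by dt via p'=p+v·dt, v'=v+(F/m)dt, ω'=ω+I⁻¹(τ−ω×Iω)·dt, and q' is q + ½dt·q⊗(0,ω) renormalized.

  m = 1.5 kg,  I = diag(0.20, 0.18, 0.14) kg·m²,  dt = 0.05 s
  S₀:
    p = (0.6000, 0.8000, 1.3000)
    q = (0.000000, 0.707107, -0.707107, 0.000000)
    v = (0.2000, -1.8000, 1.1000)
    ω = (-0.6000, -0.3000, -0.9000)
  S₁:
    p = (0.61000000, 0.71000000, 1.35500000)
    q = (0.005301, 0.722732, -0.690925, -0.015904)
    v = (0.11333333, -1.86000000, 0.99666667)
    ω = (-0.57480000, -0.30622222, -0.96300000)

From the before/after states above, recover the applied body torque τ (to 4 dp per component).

ω₁ − ω₀ = (0.02520000, -0.00622222, -0.06300000)
τ = I·(Δω/dt) + ω₀×(Iω₀) = (0.0900, 0.0100, -0.1800)

τ = (0.0900, 0.0100, -0.1800)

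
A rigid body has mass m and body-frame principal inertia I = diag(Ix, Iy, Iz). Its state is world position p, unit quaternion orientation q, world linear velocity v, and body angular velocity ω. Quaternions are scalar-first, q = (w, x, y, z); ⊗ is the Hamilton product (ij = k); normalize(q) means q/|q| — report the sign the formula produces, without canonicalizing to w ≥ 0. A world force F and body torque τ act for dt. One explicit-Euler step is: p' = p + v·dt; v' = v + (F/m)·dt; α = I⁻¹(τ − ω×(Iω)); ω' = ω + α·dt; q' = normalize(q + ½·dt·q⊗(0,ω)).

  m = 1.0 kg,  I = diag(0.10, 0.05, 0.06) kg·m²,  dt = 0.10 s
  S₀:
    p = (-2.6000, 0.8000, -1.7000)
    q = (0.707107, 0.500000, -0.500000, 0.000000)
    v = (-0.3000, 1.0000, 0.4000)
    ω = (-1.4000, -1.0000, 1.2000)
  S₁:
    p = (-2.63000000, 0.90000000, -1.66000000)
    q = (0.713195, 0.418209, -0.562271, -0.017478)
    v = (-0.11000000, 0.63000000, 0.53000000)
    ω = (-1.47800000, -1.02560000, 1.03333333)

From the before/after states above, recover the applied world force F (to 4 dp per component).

F = (1.9000, -3.7000, 1.3000)

Δv = v₁−v₀ = (0.19000000, -0.37000000, 0.13000000)
m·(v₁−v₀)/dt = (1.9000, -3.7000, 1.3000)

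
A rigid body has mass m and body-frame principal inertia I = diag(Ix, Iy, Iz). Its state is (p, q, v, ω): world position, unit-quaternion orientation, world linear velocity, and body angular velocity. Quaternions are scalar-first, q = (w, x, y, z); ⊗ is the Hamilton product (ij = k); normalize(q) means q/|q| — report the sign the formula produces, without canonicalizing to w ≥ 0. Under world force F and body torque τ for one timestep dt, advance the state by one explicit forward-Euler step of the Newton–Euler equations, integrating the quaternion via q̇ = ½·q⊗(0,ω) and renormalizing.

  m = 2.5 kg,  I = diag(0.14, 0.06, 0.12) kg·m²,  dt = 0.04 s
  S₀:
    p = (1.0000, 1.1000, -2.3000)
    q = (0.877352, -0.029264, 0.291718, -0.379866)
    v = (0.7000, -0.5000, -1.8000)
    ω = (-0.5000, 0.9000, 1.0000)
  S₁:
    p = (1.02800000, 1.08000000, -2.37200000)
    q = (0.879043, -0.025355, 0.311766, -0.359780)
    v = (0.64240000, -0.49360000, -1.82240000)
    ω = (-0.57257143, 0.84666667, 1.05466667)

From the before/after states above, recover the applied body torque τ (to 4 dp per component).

rate change Δω = (-0.07257143, -0.05333333, 0.05466667)
ω₀×(Iω₀) = (0.0540, -0.0100, 0.0360)
I·α + gyro = (-0.2000, -0.0900, 0.2000)

τ = (-0.2000, -0.0900, 0.2000)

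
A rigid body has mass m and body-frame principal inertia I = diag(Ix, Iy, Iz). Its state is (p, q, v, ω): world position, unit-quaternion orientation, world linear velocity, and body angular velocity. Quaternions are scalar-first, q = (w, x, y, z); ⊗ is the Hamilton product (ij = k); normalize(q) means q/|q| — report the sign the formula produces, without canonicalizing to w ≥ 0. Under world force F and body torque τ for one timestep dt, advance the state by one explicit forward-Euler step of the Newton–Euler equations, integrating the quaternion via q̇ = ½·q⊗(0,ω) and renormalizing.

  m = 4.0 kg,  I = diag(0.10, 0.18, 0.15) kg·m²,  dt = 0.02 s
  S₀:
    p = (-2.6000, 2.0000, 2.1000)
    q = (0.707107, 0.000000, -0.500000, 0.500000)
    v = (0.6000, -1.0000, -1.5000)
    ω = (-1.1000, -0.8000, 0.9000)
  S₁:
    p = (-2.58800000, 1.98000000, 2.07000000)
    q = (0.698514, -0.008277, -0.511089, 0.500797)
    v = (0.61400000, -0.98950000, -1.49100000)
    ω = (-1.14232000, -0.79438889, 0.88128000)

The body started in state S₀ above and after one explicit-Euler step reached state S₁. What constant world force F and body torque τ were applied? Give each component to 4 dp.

F = (2.8000, 2.1000, 1.8000)
τ = (-0.1900, 0.1000, -0.0700)

ω₁ − ω₀ = (-0.04232000, 0.00561111, -0.01872000)
ω₀×(Iω₀) = (0.0216, 0.0495, 0.0704)
I·α + gyro = (-0.1900, 0.1000, -0.0700)
v₁ − v₀ = (0.01400000, 0.01050000, 0.00900000)
F = m·Δv/dt = (2.8000, 2.1000, 1.8000)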